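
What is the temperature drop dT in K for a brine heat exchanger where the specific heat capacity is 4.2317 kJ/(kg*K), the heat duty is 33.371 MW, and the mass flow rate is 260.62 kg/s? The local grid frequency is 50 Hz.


dT = Q * 1000 / (mdot * cp)
dT = 33.371 * 1000 / (260.62 * 4.2317)
dT = 30.258 K


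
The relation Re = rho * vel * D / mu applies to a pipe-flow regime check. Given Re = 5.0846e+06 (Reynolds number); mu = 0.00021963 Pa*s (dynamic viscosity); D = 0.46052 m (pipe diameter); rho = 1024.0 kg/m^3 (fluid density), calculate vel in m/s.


vel = Re * mu / (rho * D)
vel = 5.0846e+06 * 0.00021963 / (1024.0 * 0.46052)
vel = 2.3681 m/s


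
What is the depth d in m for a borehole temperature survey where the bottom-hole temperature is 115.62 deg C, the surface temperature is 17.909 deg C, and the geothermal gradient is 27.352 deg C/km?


d = (T_d - T_surf) / grad * 1000
d = (115.62 - 17.909) / 27.352 * 1000
d = 3572.4 m


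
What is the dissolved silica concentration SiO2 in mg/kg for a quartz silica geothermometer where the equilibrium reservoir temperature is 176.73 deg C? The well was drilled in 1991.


SiO2 = 10^(5.19 - 1309/(T_eq + 273.15))
SiO2 = 10^(5.19 - 1309/(176.73 + 273.15))
SiO2 = 190.69 mg/kg


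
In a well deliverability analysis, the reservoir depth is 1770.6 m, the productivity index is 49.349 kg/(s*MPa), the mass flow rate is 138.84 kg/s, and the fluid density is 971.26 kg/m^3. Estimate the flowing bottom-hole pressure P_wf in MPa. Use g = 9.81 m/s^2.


Step 1: P_i = rho*g*h/1e6 = 971.26*9.81*1770.6/1e6 = 16.87038 MPa
Step 2: P_wf = P_i - mdot/PI = 16.87038 - 138.84/49.349 = 14.057 MPa
P_wf = 14.057 MPa


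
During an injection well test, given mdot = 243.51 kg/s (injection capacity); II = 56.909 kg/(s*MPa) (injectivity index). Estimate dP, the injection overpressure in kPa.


dP = mdot * 1000 / II
dP = 243.51 * 1000 / 56.909
dP = 4278.9 kPa


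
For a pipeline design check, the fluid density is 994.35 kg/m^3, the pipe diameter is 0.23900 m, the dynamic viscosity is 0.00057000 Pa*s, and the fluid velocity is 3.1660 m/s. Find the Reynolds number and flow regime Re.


Step 1: Re = rho*vel*D/mu = 994.35*3.166*0.239/0.00057 = 1.3200e+06
Step 2: Re = 1.3200e+06 > 4000, so flow is turbulent.
Re = 1.3200e+06 (turbulent)


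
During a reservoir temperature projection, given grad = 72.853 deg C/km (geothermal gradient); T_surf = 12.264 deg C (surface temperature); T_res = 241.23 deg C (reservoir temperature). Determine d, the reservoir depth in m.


d = (T_res - T_surf) / grad * 1000
d = (241.23 - 12.264) / 72.853 * 1000
d = 3142.8 m


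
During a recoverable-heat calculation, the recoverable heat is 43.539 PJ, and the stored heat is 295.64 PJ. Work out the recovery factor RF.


RF = Q_rec / Q_s
RF = 43.539 / 295.64
RF = 0.14727


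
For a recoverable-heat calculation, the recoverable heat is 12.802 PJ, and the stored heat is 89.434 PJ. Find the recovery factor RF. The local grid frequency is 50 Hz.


RF = Q_rec / Q_s
RF = 12.802 / 89.434
RF = 0.14314


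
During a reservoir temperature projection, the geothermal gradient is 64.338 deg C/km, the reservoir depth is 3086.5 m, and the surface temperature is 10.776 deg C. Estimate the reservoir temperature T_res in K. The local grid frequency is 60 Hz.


T_res = T_surf + grad * d / 1000
T_res = 10.776 + 64.338 * 3086.5 / 1000
T_res = 209.3552 deg C
Convert to K: 209.3552 + 273.15 = 482.51 K
T_res = 482.51 K


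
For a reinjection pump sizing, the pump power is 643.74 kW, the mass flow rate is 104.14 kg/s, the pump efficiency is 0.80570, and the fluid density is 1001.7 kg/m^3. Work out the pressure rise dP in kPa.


dP = P_pump * rho * eta / mdot
dP = 643.74 * 1001.7 * 0.80570 / 104.14
dP = 4988.9 kPa


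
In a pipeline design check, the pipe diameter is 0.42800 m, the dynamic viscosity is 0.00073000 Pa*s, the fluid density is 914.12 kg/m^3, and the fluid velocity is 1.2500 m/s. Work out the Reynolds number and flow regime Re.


Step 1: Re = rho*vel*D/mu = 914.12*1.25*0.428/0.00073 = 6.6994e+05
Step 2: Re = 6.6994e+05 > 4000, so flow is turbulent.
Re = 6.6994e+05 (turbulent)


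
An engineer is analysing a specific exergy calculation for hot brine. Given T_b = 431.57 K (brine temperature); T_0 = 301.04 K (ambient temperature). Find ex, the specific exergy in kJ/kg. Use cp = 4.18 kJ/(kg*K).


ex = cp * ((T_b - T_0) - T_0 * ln(T_b/T_0))
ex = 4.18 * ((431.57 - 301.04) - 301.04 * ln(431.57/301.04))
ex = 92.376 kJ/kg


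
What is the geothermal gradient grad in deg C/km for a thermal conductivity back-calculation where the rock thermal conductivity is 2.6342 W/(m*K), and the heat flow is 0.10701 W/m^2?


grad = q / k * 1000
grad = 0.10701 / 2.6342 * 1000
grad = 40.623 deg C/km


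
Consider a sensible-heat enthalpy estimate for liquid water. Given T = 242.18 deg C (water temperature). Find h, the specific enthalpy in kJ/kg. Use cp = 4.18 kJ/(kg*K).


h = cp * T
h = 4.18 * 242.18
h = 1012.3 kJ/kg


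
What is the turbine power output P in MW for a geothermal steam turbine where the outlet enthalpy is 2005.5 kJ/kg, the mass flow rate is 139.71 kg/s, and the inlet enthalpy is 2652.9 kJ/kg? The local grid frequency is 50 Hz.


P = mdot * (h_in - h_out) / 1000
P = 139.71 * (2652.9 - 2005.5) / 1000
P = 90.448 MW


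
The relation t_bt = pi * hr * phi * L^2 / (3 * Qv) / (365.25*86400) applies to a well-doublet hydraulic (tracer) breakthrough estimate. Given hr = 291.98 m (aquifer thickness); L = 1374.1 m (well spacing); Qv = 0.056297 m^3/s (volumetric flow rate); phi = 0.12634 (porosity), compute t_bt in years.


t_bt = pi * hr * phi * L^2 / (3 * Qv) / (365.25*86400)
t_bt = pi * 291.98 * 0.12634 * 1374.1^2 / (3 * 0.056297) / (365.25*86400)
t_bt = 41.055 years


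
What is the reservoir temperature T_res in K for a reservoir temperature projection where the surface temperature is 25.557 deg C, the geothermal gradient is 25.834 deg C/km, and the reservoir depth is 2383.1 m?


T_res = T_surf + grad * d / 1000
T_res = 25.557 + 25.834 * 2383.1 / 1000
T_res = 87.12201 deg C
Convert to K: 87.12201 + 273.15 = 360.27 K
T_res = 360.27 K


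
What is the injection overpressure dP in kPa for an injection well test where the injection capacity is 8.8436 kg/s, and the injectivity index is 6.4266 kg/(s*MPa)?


dP = mdot * 1000 / II
dP = 8.8436 * 1000 / 6.4266
dP = 1376.1 kPa


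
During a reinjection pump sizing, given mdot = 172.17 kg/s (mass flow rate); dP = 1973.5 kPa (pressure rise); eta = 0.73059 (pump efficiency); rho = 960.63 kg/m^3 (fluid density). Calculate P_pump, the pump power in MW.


P_pump = mdot * dP / (rho * eta)
P_pump = 172.17 * 1973.5 / (960.63 * 0.73059)
P_pump = 484.1331 kW
Convert: 484.1331 kW * 0.001 = 0.48413 MW
P_pump = 0.48413 MW


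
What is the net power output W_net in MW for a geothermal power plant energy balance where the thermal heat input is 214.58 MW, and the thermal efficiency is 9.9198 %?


W_net = eta / 100 * Q_in
W_net = 9.9198 / 100 * 214.58
W_net = 21.286 MW


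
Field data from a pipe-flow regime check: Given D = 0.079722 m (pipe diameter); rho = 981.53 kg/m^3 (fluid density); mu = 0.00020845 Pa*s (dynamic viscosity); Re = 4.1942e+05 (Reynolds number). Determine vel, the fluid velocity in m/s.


vel = Re * mu / (rho * D)
vel = 4.1942e+05 * 0.00020845 / (981.53 * 0.079722)
vel = 1.1173 m/s


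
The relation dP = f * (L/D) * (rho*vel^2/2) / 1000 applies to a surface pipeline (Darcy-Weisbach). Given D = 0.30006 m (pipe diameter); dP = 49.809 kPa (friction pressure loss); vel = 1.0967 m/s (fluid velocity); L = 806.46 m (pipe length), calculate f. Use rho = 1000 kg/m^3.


f = dP*1000 / ((L/D)*(rho*vel^2/2))
f = 49.809*1000 / ((806.46/0.30006)*(1000*1.0967^2/2))
f = 0.030817


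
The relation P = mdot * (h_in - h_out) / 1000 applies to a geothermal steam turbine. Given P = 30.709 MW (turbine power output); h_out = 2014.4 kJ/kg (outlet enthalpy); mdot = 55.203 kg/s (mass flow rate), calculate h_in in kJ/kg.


h_in = h_out + P * 1000 / mdot
h_in = 2014.4 + 30.709 * 1000 / 55.203
h_in = 2570.7 kJ/kg


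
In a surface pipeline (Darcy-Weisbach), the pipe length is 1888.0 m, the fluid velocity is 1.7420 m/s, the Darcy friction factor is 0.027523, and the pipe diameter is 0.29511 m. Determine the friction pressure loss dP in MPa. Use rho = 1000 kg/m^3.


dP = f * (L/D) * (rho*vel^2/2) / 1000
dP = 0.027523 * (1888.0/0.29511) * (1000*1.7420^2/2) / 1000
dP = 267.1654 kPa
Convert: 267.1654 kPa * 0.001 = 0.26717 MPa
dP = 0.26717 MPa


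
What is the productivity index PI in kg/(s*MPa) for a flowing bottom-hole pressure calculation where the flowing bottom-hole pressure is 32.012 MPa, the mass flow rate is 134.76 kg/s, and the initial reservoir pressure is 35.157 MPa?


PI = mdot / (P_i - P_wf)
PI = 134.76 / (35.157 - 32.012)
PI = 42.849 kg/(s*MPa)


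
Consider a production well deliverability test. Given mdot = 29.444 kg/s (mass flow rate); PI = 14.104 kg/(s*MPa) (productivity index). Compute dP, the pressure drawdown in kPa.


dP = mdot * 1000 / PI
dP = 29.444 * 1000 / 14.104
dP = 2087.6 kPa


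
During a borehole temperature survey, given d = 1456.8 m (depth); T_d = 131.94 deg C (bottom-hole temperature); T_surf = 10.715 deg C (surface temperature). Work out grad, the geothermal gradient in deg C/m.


grad = (T_d - T_surf) / d * 1000
grad = (131.94 - 10.715) / 1456.8 * 1000
grad = 83.21321 deg C/km
Convert: 83.21321 deg C/km * 0.001 = 0.083213 deg C/m
grad = 0.083213 deg C/m


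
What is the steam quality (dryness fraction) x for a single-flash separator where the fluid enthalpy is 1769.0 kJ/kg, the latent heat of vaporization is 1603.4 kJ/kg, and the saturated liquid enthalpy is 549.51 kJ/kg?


x = (h - hf) / hfg
x = (1769.0 - 549.51) / 1603.4
x = 0.76057


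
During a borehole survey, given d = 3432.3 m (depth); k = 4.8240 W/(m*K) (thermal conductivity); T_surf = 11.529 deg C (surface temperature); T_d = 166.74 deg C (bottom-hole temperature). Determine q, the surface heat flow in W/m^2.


Step 1: grad = (T_d - T_surf)/d * 1000 = (166.74 - 11.529)/3432.3 * 1000 = 45.22070 deg C/km
Step 2: q = k * grad / 1000 = 4.824 * 45.22070 / 1000 = 0.21814 W/m^2
q = 0.21814 W/m^2


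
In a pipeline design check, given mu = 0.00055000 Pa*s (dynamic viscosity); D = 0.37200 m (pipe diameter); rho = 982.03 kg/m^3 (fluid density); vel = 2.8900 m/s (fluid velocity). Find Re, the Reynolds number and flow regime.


Step 1: Re = rho*vel*D/mu = 982.03*2.89*0.372/0.00055 = 1.9196e+06
Step 2: Re = 1.9196e+06 > 4000, so flow is turbulent.
Re = 1.9196e+06 (turbulent)


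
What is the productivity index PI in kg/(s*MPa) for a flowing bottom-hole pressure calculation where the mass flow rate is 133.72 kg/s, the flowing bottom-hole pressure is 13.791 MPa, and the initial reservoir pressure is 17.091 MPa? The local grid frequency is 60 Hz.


PI = mdot / (P_i - P_wf)
PI = 133.72 / (17.091 - 13.791)
PI = 40.521 kg/(s*MPa)


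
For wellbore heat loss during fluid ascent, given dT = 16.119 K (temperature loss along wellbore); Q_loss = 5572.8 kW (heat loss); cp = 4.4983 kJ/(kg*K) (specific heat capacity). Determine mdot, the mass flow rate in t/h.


mdot = Q_loss / (cp * dT)
mdot = 5572.8 / (4.4983 * 16.119)
mdot = 76.85762 kg/s
Convert: 76.85762 kg/s * 3.6 = 276.69 t/h
mdot = 276.69 t/h


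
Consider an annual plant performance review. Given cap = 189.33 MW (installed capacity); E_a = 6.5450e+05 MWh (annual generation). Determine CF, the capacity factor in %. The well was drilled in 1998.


CF = E_a / (cap * 8760) * 100
CF = 6.5450e+05 / (189.33 * 8760) * 100
CF = 39.463 %


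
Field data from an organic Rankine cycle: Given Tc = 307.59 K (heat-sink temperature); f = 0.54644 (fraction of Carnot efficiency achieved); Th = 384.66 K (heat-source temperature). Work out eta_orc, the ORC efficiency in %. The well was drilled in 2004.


eta_orc = (1 - Tc/Th) * f * 100
eta_orc = (1 - 307.59/384.66) * 0.54644 * 100
eta_orc = 10.948 %


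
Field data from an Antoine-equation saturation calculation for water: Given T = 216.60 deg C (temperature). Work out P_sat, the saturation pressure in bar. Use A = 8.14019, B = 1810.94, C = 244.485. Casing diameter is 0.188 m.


P_sat = 10^(A - B/(C + T)) / 760 * 0.101325
P_sat = 10^(8.14019 - 1810.94/(244.485 + 216.60)) / 760 * 0.101325
P_sat = 2.175359 MPa
Convert: 2.175359 MPa * 10.0 = 21.754 bar
P_sat = 21.754 bar


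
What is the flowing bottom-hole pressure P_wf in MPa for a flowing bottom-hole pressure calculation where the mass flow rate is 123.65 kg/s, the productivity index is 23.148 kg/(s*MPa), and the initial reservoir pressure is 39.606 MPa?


P_wf = P_i - mdot / PI
P_wf = 39.606 - 123.65 / 23.148
P_wf = 34.264 MPa


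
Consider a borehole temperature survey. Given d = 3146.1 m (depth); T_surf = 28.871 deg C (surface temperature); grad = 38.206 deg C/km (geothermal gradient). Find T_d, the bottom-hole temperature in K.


T_d = T_surf + grad * d / 1000
T_d = 28.871 + 38.206 * 3146.1 / 1000
T_d = 149.0709 deg C
Convert to K: 149.0709 + 273.15 = 422.22 K
T_d = 422.22 K


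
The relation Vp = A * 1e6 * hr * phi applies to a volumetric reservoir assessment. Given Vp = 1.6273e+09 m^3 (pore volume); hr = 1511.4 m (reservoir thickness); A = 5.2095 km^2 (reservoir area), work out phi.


phi = Vp / (A * 1e6 * hr)
phi = 1.6273e+09 / (5.2095 * 1e6 * 1511.4)
phi = 0.20668


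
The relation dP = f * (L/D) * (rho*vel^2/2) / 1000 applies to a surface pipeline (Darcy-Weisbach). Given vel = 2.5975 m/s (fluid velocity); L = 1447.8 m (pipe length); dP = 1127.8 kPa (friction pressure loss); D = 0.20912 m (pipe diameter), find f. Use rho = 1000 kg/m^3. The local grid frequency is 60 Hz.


f = dP*1000 / ((L/D)*(rho*vel^2/2))
f = 1127.8*1000 / ((1447.8/0.20912)*(1000*2.5975^2/2))
f = 0.048288


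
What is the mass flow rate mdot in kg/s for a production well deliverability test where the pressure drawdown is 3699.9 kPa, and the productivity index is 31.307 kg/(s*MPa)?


mdot = PI * dP / 1000
mdot = 31.307 * 3699.9 / 1000
mdot = 115.83 kg/s


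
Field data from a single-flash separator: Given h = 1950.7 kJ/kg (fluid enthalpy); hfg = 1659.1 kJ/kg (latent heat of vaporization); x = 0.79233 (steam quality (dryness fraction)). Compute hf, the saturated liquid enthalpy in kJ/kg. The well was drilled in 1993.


hf = h - x * hfg
hf = 1950.7 - 0.79233 * 1659.1
hf = 636.15 kJ/kg


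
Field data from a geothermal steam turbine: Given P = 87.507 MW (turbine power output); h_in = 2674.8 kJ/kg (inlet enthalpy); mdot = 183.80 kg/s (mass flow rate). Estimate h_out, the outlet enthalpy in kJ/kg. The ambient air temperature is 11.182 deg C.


h_out = h_in - P * 1000 / mdot
h_out = 2674.8 - 87.507 * 1000 / 183.80
h_out = 2198.7 kJ/kg


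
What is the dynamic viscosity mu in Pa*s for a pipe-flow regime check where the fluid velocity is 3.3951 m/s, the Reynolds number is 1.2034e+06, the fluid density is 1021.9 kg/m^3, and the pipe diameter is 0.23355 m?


mu = rho * vel * D / Re
mu = 1021.9 * 3.3951 * 0.23355 / 1.2034e+06
mu = 0.00067333 Pa*s


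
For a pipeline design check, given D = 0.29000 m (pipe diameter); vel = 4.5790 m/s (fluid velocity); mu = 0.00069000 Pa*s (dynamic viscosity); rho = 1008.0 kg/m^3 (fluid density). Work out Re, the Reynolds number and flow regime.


Step 1: Re = rho*vel*D/mu = 1008.0*4.579*0.29/0.00069 = 1.9399e+06
Step 2: Re = 1.9399e+06 > 4000, so flow is turbulent.
Re = 1.9399e+06 (turbulent)


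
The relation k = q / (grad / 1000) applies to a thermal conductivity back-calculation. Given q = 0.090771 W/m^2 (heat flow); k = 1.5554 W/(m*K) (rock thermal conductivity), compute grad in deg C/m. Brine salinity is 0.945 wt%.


grad = q / k * 1000
grad = 0.090771 / 1.5554 * 1000
grad = 58.35862 deg C/km
Convert: 58.35862 deg C/km * 0.001 = 0.058359 deg C/m
grad = 0.058359 deg C/m


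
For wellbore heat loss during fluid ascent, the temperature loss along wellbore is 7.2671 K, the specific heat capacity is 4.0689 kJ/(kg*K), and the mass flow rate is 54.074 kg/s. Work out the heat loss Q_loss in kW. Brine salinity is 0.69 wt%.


Q_loss = mdot * cp * dT
Q_loss = 54.074 * 4.0689 * 7.2671
Q_loss = 1598.9 kW


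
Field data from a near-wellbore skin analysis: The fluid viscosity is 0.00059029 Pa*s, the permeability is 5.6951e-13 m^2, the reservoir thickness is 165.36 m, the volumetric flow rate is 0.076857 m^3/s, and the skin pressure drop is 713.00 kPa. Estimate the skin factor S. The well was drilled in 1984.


S = dP_s * 1000 * 2*pi*k*hr / (q*mu)
S = 713.00 * 1000 * 2*pi*5.6951e-13*165.36 / (0.076857*0.00059029)
S = 9.2993


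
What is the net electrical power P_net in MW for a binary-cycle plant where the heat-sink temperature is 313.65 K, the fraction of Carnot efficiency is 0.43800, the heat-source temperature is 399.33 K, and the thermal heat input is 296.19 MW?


Step 1: eta = (1 - Tc/Th)*f = (1 - 313.65/399.33)*0.438 = 0.09397701
Step 2: P_net = eta * Q_in = 0.09397701 * 296.19 = 27.835 MW
P_net = 27.835 MW


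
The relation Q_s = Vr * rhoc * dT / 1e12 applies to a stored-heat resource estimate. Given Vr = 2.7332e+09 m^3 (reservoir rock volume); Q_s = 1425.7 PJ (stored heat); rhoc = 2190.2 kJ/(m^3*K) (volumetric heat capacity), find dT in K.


dT = Q_s * 1e12 / (Vr * rhoc)
dT = 1425.7 * 1e12 / (2.7332e+09 * 2190.2)
dT = 238.16 K


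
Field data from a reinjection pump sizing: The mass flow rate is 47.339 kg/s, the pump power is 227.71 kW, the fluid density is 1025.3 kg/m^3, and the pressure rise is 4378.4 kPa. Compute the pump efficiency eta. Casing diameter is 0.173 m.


eta = mdot * dP / (rho * P_pump)
eta = 47.339 * 4378.4 / (1025.3 * 227.71)
eta = 0.88777


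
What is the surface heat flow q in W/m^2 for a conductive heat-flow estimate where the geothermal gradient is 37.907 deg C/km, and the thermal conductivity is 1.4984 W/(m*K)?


q = k * grad / 1000
q = 1.4984 * 37.907 / 1000
q = 0.056800 W/m^2


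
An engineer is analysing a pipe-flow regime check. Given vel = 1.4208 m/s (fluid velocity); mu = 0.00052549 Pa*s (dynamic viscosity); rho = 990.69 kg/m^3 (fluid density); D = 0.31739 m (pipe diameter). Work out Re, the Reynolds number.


Re = rho * vel * D / mu
Re = 990.69 * 1.4208 * 0.31739 / 0.00052549
Re = 8.5016e+05


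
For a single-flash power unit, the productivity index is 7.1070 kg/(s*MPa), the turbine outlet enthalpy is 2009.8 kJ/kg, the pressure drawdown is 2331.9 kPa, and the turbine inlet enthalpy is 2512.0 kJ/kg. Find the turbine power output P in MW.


Step 1: mdot = PI * dP / 1000 = 7.107 * 2331.9 / 1000 = 16.57281 kg/s
Step 2: P = mdot*(h_in - h_out)/1000 = 16.57281*(2512.0 - 2009.8)/1000 = 8.3229 MW
P = 8.3229 MW


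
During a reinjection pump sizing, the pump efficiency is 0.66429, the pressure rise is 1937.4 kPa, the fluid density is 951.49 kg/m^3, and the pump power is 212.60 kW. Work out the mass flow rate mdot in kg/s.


mdot = P_pump * rho * eta / dP
mdot = 212.60 * 951.49 * 0.66429 / 1937.4
mdot = 69.359 kg/s


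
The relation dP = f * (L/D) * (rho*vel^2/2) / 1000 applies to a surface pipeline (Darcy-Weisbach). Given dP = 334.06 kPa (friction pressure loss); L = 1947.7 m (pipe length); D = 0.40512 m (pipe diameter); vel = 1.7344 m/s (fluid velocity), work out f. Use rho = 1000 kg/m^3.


f = dP*1000 / ((L/D)*(rho*vel^2/2))
f = 334.06*1000 / ((1947.7/0.40512)*(1000*1.7344^2/2))
f = 0.046197


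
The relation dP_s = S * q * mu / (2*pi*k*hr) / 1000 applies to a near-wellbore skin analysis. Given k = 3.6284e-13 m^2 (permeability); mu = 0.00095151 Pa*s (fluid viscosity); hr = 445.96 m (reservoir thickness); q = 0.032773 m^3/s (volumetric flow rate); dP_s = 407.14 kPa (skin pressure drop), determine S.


S = dP_s * 1000 * 2*pi*k*hr / (q*mu)
S = 407.14 * 1000 * 2*pi*3.6284e-13*445.96 / (0.032773*0.00095151)
S = 13.274


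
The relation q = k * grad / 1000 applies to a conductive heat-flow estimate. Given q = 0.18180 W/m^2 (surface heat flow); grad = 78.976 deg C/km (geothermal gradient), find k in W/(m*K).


k = q * 1000 / grad
k = 0.18180 * 1000 / 78.976
k = 2.3020 W/(m*K)


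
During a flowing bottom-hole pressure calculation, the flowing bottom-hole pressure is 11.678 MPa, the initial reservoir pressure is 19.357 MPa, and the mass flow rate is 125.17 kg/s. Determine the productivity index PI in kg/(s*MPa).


PI = mdot / (P_i - P_wf)
PI = 125.17 / (19.357 - 11.678)
PI = 16.300 kg/(s*MPa)


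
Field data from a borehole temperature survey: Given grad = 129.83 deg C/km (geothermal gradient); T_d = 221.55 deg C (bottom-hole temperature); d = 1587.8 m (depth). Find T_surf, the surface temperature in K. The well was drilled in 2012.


T_surf = T_d - grad * d / 1000
T_surf = 221.55 - 129.83 * 1587.8 / 1000
T_surf = 15.40593 deg C
Convert to K: 15.40593 + 273.15 = 288.56 K
T_surf = 288.56 K


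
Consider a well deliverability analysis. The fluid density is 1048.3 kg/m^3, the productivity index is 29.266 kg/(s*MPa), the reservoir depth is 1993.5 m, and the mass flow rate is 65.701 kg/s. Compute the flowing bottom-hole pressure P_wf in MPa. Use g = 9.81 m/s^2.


Step 1: P_i = rho*g*h/1e6 = 1048.3*9.81*1993.5/1e6 = 20.50080 MPa
Step 2: P_wf = P_i - mdot/PI = 20.50080 - 65.701/29.266 = 18.256 MPa
P_wf = 18.256 MPa


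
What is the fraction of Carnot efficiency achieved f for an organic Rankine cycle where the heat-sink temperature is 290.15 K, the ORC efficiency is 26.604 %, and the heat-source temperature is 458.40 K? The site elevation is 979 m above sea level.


f = (eta_orc/100) / (1 - Tc/Th)
f = (26.604/100) / (1 - 290.15/458.40)
f = 0.72483


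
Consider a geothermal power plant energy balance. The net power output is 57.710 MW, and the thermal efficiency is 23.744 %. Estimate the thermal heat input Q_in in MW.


Q_in = W_net / (eta / 100)
Q_in = 57.710 / (23.744 / 100)
Q_in = 243.05 MW


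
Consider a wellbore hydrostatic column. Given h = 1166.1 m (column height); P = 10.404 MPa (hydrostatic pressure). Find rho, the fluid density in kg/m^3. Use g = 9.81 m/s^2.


rho = P * 1e6 / (g * h)
rho = 10.404 * 1e6 / (9.81 * 1166.1)
rho = 909.49 kg/m^3


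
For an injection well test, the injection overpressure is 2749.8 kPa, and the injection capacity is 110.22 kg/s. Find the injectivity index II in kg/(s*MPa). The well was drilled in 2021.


II = mdot * 1000 / dP
II = 110.22 * 1000 / 2749.8
II = 40.083 kg/(s*MPa)


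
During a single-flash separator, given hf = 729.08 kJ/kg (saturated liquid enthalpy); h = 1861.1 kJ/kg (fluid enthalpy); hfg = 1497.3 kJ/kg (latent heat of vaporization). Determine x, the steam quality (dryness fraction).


x = (h - hf) / hfg
x = (1861.1 - 729.08) / 1497.3
x = 0.75604


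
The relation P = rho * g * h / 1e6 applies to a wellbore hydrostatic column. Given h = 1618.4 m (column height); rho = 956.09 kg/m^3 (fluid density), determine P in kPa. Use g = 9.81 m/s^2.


P = rho * g * h / 1e6
P = 956.09 * 9.81 * 1618.4 / 1e6
P = 15.17937 MPa
Convert: 15.17937 MPa * 1000.0 = 15179 kPa
P = 15179 kPa


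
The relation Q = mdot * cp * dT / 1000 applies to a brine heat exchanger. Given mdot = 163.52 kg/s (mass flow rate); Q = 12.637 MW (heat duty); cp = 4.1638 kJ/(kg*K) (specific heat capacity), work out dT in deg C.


dT = Q * 1000 / (mdot * cp)
dT = 12.637 * 1000 / (163.52 * 4.1638)
dT = 18.56023 K
Convert (temperature difference, 1 K = 1 deg C): 18.56023 K = 18.56023 deg C
dT = 18.560 deg C


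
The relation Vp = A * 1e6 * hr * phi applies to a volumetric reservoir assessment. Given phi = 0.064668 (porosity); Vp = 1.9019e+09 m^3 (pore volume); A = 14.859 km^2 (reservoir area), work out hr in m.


hr = Vp / (A * 1e6 * phi)
hr = 1.9019e+09 / (14.859 * 1e6 * 0.064668)
hr = 1979.3 m


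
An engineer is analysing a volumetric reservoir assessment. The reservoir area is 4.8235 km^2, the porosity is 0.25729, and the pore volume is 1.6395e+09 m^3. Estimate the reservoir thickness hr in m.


hr = Vp / (A * 1e6 * phi)
hr = 1.6395e+09 / (4.8235 * 1e6 * 0.25729)
hr = 1321.1 m


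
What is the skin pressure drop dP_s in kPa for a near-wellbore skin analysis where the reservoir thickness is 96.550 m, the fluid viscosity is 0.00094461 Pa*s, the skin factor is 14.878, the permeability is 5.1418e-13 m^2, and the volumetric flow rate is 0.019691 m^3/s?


dP_s = S * q * mu / (2*pi*k*hr) / 1000
dP_s = 14.878 * 0.019691 * 0.00094461 / (2*pi*5.1418e-13*96.550) / 1000
dP_s = 887.19 kPa


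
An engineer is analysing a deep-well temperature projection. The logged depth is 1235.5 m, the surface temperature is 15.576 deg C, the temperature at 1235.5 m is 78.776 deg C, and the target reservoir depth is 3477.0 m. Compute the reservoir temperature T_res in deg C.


Step 1: grad = (T_d1 - T_surf)/d1 * 1000 = (78.776 - 15.576)/1235.5 * 1000 = 51.15338 deg C/km
Step 2: T_res = T_surf + grad*d2/1000 = 15.576 + 51.15338*3477.0/1000 = 193.44 deg C
T_res = 193.44 deg C


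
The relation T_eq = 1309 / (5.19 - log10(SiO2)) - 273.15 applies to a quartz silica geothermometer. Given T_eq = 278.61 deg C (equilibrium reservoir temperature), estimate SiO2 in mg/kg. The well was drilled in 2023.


SiO2 = 10^(5.19 - 1309/(T_eq + 273.15))
SiO2 = 10^(5.19 - 1309/(278.61 + 273.15))
SiO2 = 657.04 mg/kg


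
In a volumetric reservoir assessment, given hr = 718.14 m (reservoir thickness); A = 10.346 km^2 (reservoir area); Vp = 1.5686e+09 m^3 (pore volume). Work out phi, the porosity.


phi = Vp / (A * 1e6 * hr)
phi = 1.5686e+09 / (10.346 * 1e6 * 718.14)
phi = 0.21112


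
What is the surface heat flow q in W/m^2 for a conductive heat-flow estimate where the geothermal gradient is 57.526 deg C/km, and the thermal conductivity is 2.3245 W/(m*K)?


q = k * grad / 1000
q = 2.3245 * 57.526 / 1000
q = 0.13372 W/m^2


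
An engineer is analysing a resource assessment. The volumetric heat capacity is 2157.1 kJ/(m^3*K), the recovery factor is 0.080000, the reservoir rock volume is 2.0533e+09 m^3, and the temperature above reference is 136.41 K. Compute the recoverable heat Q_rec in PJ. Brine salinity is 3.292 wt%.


Step 1: Q_s = Vr*rhoc*dT/1e12 = 2.0533e+09*2157.1*136.41/1e12 = 604.1835 PJ
Step 2: Q_rec = Q_s * RF = 604.1835 * 0.08 = 48.335 PJ
Q_rec = 48.335 PJ


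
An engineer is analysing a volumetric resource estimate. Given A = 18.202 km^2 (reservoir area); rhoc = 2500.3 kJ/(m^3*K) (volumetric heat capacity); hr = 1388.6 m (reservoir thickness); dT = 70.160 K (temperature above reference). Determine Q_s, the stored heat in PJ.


Step 1: Vr = A*1e6*hr = 18.202*1e6*1388.6 = 2.527530e+10 m^3
Step 2: Q_s = Vr*rhoc*dT/1e12 = 2.527530e+10*2500.3*70.16/1e12 = 4433.8 PJ
Q_s = 4433.8 PJ


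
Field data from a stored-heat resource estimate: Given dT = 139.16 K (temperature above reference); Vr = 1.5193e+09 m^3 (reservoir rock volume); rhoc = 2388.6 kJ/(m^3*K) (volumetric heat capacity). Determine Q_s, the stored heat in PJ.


Q_s = Vr * rhoc * dT / 1e12
Q_s = 1.5193e+09 * 2388.6 * 139.16 / 1e12
Q_s = 505.01 PJ


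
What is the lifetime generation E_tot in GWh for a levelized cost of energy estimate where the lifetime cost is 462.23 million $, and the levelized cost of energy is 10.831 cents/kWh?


E_tot = C_tot / LCOE * 100
E_tot = 462.23 / 10.831 * 100
E_tot = 4267.7 GWh


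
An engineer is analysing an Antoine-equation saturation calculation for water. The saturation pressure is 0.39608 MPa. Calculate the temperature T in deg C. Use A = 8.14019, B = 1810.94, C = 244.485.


T = B / (A - log10(P_sat * 760 / 0.101325)) - C
T = 1810.94 / (8.14019 - log10(0.39608 * 760 / 0.101325)) - 244.485
T = 143.52 deg C


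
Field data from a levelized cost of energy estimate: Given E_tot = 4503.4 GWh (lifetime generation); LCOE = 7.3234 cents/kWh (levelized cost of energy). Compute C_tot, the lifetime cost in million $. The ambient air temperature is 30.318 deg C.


C_tot = LCOE / 100 * E_tot
C_tot = 7.3234 / 100 * 4503.4
C_tot = 329.80 million $


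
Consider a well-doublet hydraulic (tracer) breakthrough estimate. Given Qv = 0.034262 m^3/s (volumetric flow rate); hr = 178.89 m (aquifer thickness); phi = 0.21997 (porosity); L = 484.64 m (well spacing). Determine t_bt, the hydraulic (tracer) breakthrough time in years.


t_bt = pi * hr * phi * L^2 / (3 * Qv) / (365.25*86400)
t_bt = pi * 178.89 * 0.21997 * 484.64^2 / (3 * 0.034262) / (365.25*86400)
t_bt = 8.9516 years


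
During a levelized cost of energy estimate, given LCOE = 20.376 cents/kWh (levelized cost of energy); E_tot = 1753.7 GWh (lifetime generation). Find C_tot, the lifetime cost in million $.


C_tot = LCOE / 100 * E_tot
C_tot = 20.376 / 100 * 1753.7
C_tot = 357.33 million $


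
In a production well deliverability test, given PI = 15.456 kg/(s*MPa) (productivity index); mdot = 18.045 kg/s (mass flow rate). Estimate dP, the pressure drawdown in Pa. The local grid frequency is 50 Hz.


dP = mdot * 1000 / PI
dP = 18.045 * 1000 / 15.456
dP = 1167.508 kPa
Convert: 1167.508 kPa * 1000.0 = 1.1675e+06 Pa
dP = 1.1675e+06 Pa


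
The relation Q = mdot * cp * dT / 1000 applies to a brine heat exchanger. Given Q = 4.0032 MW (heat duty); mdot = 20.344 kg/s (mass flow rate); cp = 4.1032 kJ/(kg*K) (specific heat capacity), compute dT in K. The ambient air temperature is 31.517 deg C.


dT = Q * 1000 / (mdot * cp)
dT = 4.0032 * 1000 / (20.344 * 4.1032)
dT = 47.957 K


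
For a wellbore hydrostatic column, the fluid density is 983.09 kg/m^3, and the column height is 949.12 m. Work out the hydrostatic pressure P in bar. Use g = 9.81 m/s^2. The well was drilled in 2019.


P = rho * g * h / 1e6
P = 983.09 * 9.81 * 949.12 / 1e6
P = 9.153420 MPa
Convert: 9.153420 MPa * 10.0 = 91.534 bar
P = 91.534 bar


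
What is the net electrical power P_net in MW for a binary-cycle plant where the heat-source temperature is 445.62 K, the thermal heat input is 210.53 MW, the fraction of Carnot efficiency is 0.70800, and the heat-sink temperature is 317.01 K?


Step 1: eta = (1 - Tc/Th)*f = (1 - 317.01/445.62)*0.708 = 0.2043353
Step 2: P_net = eta * Q_in = 0.2043353 * 210.53 = 43.019 MW
P_net = 43.019 MW


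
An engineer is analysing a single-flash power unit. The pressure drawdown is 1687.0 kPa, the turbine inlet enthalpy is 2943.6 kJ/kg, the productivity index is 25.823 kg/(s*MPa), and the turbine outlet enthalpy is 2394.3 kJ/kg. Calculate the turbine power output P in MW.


Step 1: mdot = PI * dP / 1000 = 25.823 * 1687.0 / 1000 = 43.56340 kg/s
Step 2: P = mdot*(h_in - h_out)/1000 = 43.56340*(2943.6 - 2394.3)/1000 = 23.929 MW
P = 23.929 MW


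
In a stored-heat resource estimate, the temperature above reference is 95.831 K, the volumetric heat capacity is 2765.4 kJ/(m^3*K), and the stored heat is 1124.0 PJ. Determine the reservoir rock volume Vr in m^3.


Vr = Q_s * 1e12 / (rhoc * dT)
Vr = 1124.0 * 1e12 / (2765.4 * 95.831)
Vr = 4.2413e+09 m^3


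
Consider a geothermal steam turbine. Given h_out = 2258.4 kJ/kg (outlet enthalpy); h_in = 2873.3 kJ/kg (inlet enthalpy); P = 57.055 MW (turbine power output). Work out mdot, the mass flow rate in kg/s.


mdot = P * 1000 / (h_in - h_out)
mdot = 57.055 * 1000 / (2873.3 - 2258.4)
mdot = 92.787 kg/s


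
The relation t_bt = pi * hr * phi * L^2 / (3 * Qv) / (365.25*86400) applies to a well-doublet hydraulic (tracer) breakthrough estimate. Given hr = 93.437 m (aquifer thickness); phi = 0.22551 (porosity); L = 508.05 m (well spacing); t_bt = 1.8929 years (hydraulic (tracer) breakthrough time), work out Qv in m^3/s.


Qv = pi*hr*phi*L^2 / (3*t_bt*365.25*86400)
Qv = pi*93.437*0.22551*508.05^2 / (3*1.8929*365.25*86400)
Qv = 0.095344 m^3/s


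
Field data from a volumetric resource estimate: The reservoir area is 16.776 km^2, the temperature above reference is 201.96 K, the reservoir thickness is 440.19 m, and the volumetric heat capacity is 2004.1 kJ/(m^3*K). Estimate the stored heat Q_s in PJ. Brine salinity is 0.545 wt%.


Step 1: Vr = A*1e6*hr = 16.776*1e6*440.19 = 7.384627e+09 m^3
Step 2: Q_s = Vr*rhoc*dT/1e12 = 7.384627e+09*2004.1*201.96/1e12 = 2988.9 PJ
Q_s = 2988.9 PJ


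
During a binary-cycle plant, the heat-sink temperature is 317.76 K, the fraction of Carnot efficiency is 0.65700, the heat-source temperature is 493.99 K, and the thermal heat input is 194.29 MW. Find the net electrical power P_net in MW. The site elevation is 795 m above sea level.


Step 1: eta = (1 - Tc/Th)*f = (1 - 317.76/493.99)*0.657 = 0.2343835
Step 2: P_net = eta * Q_in = 0.2343835 * 194.29 = 45.538 MW
P_net = 45.538 MW


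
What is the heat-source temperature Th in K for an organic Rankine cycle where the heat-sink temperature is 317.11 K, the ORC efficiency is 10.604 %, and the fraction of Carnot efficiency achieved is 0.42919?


Th = Tc / (1 - (eta_orc/100)/f)
Th = 317.11 / (1 - (10.604/100)/0.42919)
Th = 421.17 K


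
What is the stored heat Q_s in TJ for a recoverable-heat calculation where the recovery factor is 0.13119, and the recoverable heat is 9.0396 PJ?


Q_s = Q_rec / RF
Q_s = 9.0396 / 0.13119
Q_s = 68.90464 PJ
Convert: 68.90464 PJ * 1000.0 = 68905 TJ
Q_s = 68905 TJ


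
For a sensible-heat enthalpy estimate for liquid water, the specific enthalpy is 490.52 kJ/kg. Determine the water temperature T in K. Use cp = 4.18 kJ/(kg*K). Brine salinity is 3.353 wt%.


T = h / cp
T = 490.52 / 4.18
T = 117.3493 deg C
Convert to K: 117.3493 + 273.15 = 390.50 K
T = 390.50 K


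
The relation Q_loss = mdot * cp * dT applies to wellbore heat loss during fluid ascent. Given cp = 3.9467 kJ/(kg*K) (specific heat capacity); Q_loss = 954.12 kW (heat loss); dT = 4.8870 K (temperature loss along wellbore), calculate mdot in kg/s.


mdot = Q_loss / (cp * dT)
mdot = 954.12 / (3.9467 * 4.8870)
mdot = 49.468 kg/s


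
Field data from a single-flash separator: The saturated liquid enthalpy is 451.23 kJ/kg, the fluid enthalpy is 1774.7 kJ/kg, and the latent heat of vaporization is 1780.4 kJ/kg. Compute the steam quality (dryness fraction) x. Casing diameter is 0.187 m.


x = (h - hf) / hfg
x = (1774.7 - 451.23) / 1780.4
x = 0.74336


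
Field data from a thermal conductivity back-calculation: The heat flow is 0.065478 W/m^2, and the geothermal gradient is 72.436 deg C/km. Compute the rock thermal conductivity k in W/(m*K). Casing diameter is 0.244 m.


k = q / (grad / 1000)
k = 0.065478 / (72.436 / 1000)
k = 0.90394 W/(m*K)


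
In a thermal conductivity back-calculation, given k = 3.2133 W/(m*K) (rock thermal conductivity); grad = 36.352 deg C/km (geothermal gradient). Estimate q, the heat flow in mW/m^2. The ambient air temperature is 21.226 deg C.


q = k * grad / 1000
q = 3.2133 * 36.352 / 1000
q = 0.1168099 W/m^2
Convert: 0.1168099 W/m^2 * 1000.0 = 116.81 mW/m^2
q = 116.81 mW/m^2


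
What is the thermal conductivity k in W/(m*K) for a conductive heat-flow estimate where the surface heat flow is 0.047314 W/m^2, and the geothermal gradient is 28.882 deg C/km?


k = q * 1000 / grad
k = 0.047314 * 1000 / 28.882
k = 1.6382 W/(m*K)


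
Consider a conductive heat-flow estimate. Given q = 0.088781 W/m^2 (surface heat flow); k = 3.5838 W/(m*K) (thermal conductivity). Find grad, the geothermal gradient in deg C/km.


grad = q * 1000 / k
grad = 0.088781 * 1000 / 3.5838
grad = 24.773 deg C/km


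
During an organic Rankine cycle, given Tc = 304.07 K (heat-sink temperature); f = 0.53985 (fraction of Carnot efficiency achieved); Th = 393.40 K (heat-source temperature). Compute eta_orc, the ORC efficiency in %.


eta_orc = (1 - Tc/Th) * f * 100
eta_orc = (1 - 304.07/393.40) * 0.53985 * 100
eta_orc = 12.258 %


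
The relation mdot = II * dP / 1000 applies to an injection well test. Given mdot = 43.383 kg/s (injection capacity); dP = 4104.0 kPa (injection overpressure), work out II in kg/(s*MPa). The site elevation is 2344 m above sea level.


II = mdot * 1000 / dP
II = 43.383 * 1000 / 4104.0
II = 10.571 kg/(s*MPa)


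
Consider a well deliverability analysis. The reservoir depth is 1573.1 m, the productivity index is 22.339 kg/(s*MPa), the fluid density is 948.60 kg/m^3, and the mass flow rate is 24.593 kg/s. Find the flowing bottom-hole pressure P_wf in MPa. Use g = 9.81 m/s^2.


Step 1: P_i = rho*g*h/1e6 = 948.6*9.81*1573.1/1e6 = 14.63890 MPa
Step 2: P_wf = P_i - mdot/PI = 14.63890 - 24.593/22.339 = 13.538 MPa
P_wf = 13.538 MPa


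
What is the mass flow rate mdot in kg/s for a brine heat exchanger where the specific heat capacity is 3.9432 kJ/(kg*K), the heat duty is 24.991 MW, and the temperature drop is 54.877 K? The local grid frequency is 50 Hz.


mdot = Q * 1000 / (cp * dT)
mdot = 24.991 * 1000 / (3.9432 * 54.877)
mdot = 115.49 kg/s


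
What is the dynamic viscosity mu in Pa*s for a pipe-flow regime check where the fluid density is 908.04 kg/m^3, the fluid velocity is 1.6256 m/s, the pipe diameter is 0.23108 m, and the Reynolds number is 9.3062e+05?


mu = rho * vel * D / Re
mu = 908.04 * 1.6256 * 0.23108 / 9.3062e+05
mu = 0.00036653 Pa*s


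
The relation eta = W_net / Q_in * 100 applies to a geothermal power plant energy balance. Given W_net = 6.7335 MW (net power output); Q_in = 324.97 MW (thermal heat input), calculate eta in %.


eta = W_net / Q_in * 100
eta = 6.7335 / 324.97 * 100
eta = 2.0720 %


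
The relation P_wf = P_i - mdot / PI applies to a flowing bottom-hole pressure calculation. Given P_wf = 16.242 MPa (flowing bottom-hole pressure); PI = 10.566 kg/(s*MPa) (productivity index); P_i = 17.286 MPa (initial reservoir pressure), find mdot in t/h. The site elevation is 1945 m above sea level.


mdot = (P_i - P_wf) * PI
mdot = (17.286 - 16.242) * 10.566
mdot = 11.03090 kg/s
Convert: 11.03090 kg/s * 3.6 = 39.711 t/h
mdot = 39.711 t/h


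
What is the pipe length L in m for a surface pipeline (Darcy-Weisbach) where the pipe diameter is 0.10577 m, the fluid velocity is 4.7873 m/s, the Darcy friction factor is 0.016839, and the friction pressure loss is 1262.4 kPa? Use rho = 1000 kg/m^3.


L = dP*1000*D / (f*rho*vel^2/2)
L = 1262.4*1000*0.10577 / (0.016839*1000*4.7873^2/2)
L = 691.98 m


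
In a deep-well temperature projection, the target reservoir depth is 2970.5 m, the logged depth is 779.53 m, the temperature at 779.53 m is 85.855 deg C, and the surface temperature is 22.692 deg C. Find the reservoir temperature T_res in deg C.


Step 1: grad = (T_d1 - T_surf)/d1 * 1000 = (85.855 - 22.692)/779.53 * 1000 = 81.02703 deg C/km
Step 2: T_res = T_surf + grad*d2/1000 = 22.692 + 81.02703*2970.5/1000 = 263.38 deg C
T_res = 263.38 deg C


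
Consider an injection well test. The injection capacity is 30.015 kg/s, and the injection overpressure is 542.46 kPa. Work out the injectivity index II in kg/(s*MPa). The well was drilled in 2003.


II = mdot * 1000 / dP
II = 30.015 * 1000 / 542.46
II = 55.331 kg/(s*MPa)


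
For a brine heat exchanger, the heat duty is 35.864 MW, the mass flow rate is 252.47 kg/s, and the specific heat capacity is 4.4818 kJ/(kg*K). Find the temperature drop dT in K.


dT = Q * 1000 / (mdot * cp)
dT = 35.864 * 1000 / (252.47 * 4.4818)
dT = 31.695 K


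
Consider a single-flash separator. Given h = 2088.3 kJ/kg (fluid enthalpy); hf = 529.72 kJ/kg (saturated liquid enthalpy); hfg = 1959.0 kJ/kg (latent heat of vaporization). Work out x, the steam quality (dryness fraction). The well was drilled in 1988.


x = (h - hf) / hfg
x = (2088.3 - 529.72) / 1959.0
x = 0.79560


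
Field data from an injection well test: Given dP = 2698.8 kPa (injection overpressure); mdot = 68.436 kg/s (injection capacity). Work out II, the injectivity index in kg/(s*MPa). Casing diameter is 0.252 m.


II = mdot * 1000 / dP
II = 68.436 * 1000 / 2698.8
II = 25.358 kg/(s*MPa)


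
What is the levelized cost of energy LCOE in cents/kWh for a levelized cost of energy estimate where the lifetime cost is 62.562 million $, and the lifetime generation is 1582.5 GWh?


LCOE = C_tot / E_tot * 100
LCOE = 62.562 / 1582.5 * 100
LCOE = 3.9534 cents/kWh
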